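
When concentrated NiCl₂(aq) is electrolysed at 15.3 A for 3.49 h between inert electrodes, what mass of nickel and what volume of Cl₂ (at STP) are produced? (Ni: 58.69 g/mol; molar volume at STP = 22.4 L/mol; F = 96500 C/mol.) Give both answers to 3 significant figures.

Q = 15.3 × 12564 = 1.922×10^5 C; n(e⁻) = 1.922×10^5 / 96500 = 1.992 mol
Cathode: Ni²⁺ + 2e⁻ → Ni → n(Ni) = 1.992/2 = 0.9960 mol → 58.5 g
Anode: 2Cl⁻ → Cl₂ + 2e⁻ → n(Cl₂) = 1.992/2 = 0.9960 mol → 22.3 L

58.5 g Ni; 22.3 L Cl₂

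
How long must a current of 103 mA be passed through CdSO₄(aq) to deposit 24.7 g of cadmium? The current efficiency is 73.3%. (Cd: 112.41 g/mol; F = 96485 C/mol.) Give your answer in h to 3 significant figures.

n(Cd) = 24.7 / 112.41 = 0.2197 mol
Cd²⁺ + 2e⁻ → Cd, so n(e⁻) = 2 × 0.2197 = 0.4394 mol
Q = 0.4394 × 96485 / 0.733 = 57840 C
t = Q / I = 57840 / 0.103 = 5.616×10^5 s = 156 h

156 h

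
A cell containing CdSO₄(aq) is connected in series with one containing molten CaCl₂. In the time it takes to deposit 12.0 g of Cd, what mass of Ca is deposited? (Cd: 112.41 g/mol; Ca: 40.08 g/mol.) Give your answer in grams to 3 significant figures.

4.28 g

n(Cd) = 12.0 / 112.41 = 0.1068 mol
Cd²⁺ + 2e⁻ → Cd, so n(e⁻) = 2 × 0.1068 = 0.2136 mol
Same current for the same time ⇒ same n(e⁻) = 0.2136 mol in both cells.
Ca²⁺ + 2e⁻ → Ca, so n(Ca) = 0.2136 / 2 = 0.1068 mol
m(Ca) = 0.1068 × 40.08 = 4.28 g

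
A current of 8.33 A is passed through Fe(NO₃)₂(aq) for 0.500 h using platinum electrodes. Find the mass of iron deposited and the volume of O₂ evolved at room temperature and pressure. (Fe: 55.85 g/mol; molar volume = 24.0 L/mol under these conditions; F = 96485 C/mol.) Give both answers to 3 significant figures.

Q = 8.33 × 1800 = 14990 C; n(e⁻) = 14990 / 96485 = 0.1554 mol
Cathode: Fe²⁺ + 2e⁻ → Fe → n(Fe) = 0.1554/2 = 0.07770 mol → 4.34 g
Anode: 2H₂O → O₂ + 4H⁺ + 4e⁻ → n(O₂) = 0.1554/4 = 0.03885 mol → 0.932 L

4.34 g Fe; 0.932 L O₂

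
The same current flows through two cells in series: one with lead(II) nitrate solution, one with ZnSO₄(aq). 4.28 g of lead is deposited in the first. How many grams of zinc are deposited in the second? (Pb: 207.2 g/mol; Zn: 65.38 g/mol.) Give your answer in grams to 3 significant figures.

1.35 g

n(Pb) = 4.28 / 207.2 = 0.02066 mol
Pb²⁺ + 2e⁻ → Pb, so n(e⁻) = 2 × 0.02066 = 0.04132 mol
Since the cells are in series, n(e⁻) in the Zn cell is also 0.04132 mol.
Zn²⁺ + 2e⁻ → Zn, so n(Zn) = 0.04132 / 2 = 0.02066 mol
m(Zn) = 0.02066 × 65.38 = 1.35 g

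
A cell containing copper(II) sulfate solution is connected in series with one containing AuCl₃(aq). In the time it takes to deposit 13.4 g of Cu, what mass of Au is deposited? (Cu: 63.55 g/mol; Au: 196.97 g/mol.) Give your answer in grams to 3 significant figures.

27.7 g

n(Cu) = 13.4 / 63.55 = 0.2109 mol
Cu²⁺ + 2e⁻ → Cu, so n(e⁻) = 2 × 0.2109 = 0.4218 mol
The cells are in series, so the same charge (and hence the same n(e⁻) = 0.4218 mol) passes through both.
Au³⁺ + 3e⁻ → Au, so n(Au) = 0.4218 / 3 = 0.1406 mol
m(Au) = 0.1406 × 196.97 = 27.7 g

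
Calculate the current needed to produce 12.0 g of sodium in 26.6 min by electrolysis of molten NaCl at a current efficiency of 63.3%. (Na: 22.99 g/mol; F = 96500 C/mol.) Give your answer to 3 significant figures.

49.9 A

n(Na) = 12.0 / 22.99 = 0.5220 mol
Na⁺ + e⁻ → Na, so n(e⁻) = 0.5220 mol
Q = 0.5220 × 96500 / 0.633 = 79580 C
I = Q / t = 79580 / 1596 s = 49.9 A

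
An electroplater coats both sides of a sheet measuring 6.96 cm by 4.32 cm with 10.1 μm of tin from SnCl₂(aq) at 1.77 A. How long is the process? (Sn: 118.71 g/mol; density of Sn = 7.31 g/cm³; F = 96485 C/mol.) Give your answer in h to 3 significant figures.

0.113 h

Plated area = 2 × 6.96 × 4.32 = 60.13 cm²
Volume = 60.13 × 10.1×10⁻⁴ cm = 0.06073 cm³
m(Sn) = 0.06073 × 7.31 = 0.4439 g
n(Sn) = 0.4439 / 118.71 = 0.003739 mol; n(e⁻) = 2 × 0.003739 = 0.007478 mol
Q = 0.007478 × 96485 = 721.5 C
t = 721.5 / 1.77 = 407.6 s = 0.113 h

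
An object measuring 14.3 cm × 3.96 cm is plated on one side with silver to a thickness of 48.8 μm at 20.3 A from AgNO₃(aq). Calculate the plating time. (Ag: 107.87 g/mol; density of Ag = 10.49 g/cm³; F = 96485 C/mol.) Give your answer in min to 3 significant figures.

2.13 min

Plated area = 14.3 × 3.96 = 56.63 cm²
Volume = 56.63 × 48.8×10⁻⁴ cm = 0.2764 cm³
m(Ag) = 0.2764 × 10.49 = 2.899 g
n(Ag) = 2.899 / 107.87 = 0.02687 mol; n(e⁻) = 0.02687 mol
Q = 0.02687 × 96485 = 2593 C
t = 2593 / 20.3 = 127.7 s = 2.13 min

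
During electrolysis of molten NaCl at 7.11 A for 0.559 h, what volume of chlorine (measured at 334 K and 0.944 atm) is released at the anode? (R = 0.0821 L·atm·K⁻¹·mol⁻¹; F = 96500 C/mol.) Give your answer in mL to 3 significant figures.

2150 mL

Charge passed = 7.11 × 2012.4 = 14310 C
n(e⁻) = Q/F = 14310/96500 = 0.1483 mol
2Cl⁻ → Cl₂ + 2e⁻, so n(Cl₂) = 0.1483 / 2 = 0.07415 mol
V = nRT/P = 0.07415 × 0.0821 × 334 / 0.944 = 2.154 L
= 2150 mL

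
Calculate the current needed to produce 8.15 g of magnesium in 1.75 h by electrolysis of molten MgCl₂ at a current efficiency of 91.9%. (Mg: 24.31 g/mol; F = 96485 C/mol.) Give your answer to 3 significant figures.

11.2 A

n(Mg) = 8.15 / 24.31 = 0.3353 mol
Mg²⁺ + 2e⁻ → Mg, so n(e⁻) = 2 × 0.3353 = 0.6706 mol
Q = 0.6706 × 96485 / 0.919 = 70410 C
I = Q / t = 70410 / 6300 s = 11.2 A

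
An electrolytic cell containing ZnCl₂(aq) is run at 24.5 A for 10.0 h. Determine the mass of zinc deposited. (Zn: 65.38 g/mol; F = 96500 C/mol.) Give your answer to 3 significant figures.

299 g

Q = It = 24.5 × 36000 = 8.820×10^5 C
Moles of electrons = 8.820×10^5 / 96500 = 9.140 mol
Zn²⁺ + 2e⁻ → Zn, so n(Zn) = 9.140 / 2 = 4.570 mol
m = 4.570 × 65.38 = 299 g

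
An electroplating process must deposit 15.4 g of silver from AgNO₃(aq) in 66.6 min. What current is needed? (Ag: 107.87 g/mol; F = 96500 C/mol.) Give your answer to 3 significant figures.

n(Ag) = 15.4 / 107.87 = 0.1428 mol
Ag⁺ + e⁻ → Ag, so n(e⁻) = 0.1428 mol
Q = 0.1428 × 96500 = 13780 C
I = Q / t = 13780 / 3996 s = 3.45 A

3.45 A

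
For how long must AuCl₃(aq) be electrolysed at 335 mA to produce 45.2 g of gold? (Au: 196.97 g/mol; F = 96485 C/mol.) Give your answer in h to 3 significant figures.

55.1 h

n(Au) = 45.2 / 196.97 = 0.2295 mol
Au³⁺ + 3e⁻ → Au, so n(e⁻) = 3 × 0.2295 = 0.6885 mol
Q = 0.6885 × 96485 = 66430 C
t = Q / I = 66430 / 0.335 = 1.983×10^5 s = 55.1 h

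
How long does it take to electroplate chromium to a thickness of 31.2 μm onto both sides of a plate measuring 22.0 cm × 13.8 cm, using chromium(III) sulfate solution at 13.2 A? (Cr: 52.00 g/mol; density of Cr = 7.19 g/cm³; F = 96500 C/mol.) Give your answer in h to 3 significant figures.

Plated area = 2 × 22.0 × 13.8 = 607.2 cm²
Volume = 607.2 × 31.2×10⁻⁴ cm = 1.894 cm³
m(Cr) = 1.894 × 7.19 = 13.62 g
n(Cr) = 13.62 / 52.00 = 0.2619 mol; n(e⁻) = 3 × 0.2619 = 0.7857 mol
Q = 0.7857 × 96500 = 75820 C
t = 75820 / 13.2 = 5744 s = 1.60 h

1.60 h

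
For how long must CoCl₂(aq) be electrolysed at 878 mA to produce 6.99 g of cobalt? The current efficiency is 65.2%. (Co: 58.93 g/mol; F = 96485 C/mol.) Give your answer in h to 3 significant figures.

11.1 h

n(Co) = 6.99 / 58.93 = 0.1186 mol
Co²⁺ + 2e⁻ → Co, so n(e⁻) = 2 × 0.1186 = 0.2372 mol
Q = 0.2372 × 96485 / 0.652 = 35100 C
t = Q / I = 35100 / 0.878 = 39980 s = 11.1 h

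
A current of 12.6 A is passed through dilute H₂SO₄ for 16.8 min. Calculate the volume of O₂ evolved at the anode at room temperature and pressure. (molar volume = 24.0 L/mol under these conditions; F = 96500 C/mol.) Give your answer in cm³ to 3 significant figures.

Charge passed = 12.6 × 1008 = 12700 C
n(e⁻) = Q/F = 12700/96500 = 0.1316 mol
2H₂O → O₂ + 4H⁺ + 4e⁻, so n(O₂) = 0.1316 / 4 = 0.03290 mol
V = 0.03290 × 24.0 = 0.7896 L
= 790 cm³

790 cm³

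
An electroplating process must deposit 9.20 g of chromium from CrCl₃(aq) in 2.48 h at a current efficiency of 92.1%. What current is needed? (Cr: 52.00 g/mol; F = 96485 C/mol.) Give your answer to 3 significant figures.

6.23 A

n(Cr) = 9.20 / 52.00 = 0.1769 mol
Cr³⁺ + 3e⁻ → Cr, so n(e⁻) = 3 × 0.1769 = 0.5307 mol
Q = 0.5307 × 96485 / 0.921 = 55600 C
I = Q / t = 55600 / 8928 s = 6.23 A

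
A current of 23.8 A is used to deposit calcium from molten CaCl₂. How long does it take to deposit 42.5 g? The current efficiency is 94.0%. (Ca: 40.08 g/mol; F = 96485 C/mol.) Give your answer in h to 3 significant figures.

2.54 h

n(Ca) = 42.5 / 40.08 = 1.060 mol
Ca²⁺ + 2e⁻ → Ca, so n(e⁻) = 2 × 1.060 = 2.120 mol
Q = 2.120 × 96485 / 0.940 = 2.176×10^5 C
t = Q / I = 2.176×10^5 / 23.8 = 9143 s = 2.54 h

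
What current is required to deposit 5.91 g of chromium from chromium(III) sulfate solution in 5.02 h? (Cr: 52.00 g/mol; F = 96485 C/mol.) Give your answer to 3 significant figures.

n(Cr) = 5.91 / 52.00 = 0.1137 mol
Cr³⁺ + 3e⁻ → Cr, so n(e⁻) = 3 × 0.1137 = 0.3411 mol
Q = 0.3411 × 96485 = 32910 C
I = Q / t = 32910 / 18072 s = 1.82 A

1.82 A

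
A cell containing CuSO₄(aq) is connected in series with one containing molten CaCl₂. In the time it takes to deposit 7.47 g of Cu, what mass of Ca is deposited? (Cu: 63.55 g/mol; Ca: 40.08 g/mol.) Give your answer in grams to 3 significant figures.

4.71 g

n(Cu) = 7.47 / 63.55 = 0.1175 mol
Cu²⁺ + 2e⁻ → Cu, so n(e⁻) = 2 × 0.1175 = 0.2350 mol
In series, the same 0.2350 mol of electrons flows through the second cell.
Ca²⁺ + 2e⁻ → Ca, so n(Ca) = 0.2350 / 2 = 0.1175 mol
m(Ca) = 0.1175 × 40.08 = 4.71 g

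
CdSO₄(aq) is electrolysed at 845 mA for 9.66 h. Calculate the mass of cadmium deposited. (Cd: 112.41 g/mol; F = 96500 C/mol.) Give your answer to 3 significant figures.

17.1 g

Charge passed = 0.845 × 34776 = 29390 C
n(e⁻) = Q/F = 29390/96500 = 0.3046 mol
Cd²⁺ + 2e⁻ → Cd, so n(Cd) = 0.3046 / 2 = 0.1523 mol
m = 0.1523 × 112.41 = 17.1 g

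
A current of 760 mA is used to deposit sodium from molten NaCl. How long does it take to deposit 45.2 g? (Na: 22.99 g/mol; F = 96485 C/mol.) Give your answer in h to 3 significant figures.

n(Na) = 45.2 / 22.99 = 1.966 mol
Na⁺ + e⁻ → Na, so n(e⁻) = 1.966 mol
Q = 1.966 × 96485 = 1.897×10^5 C
t = Q / I = 1.897×10^5 / 0.760 = 2.496×10^5 s = 69.3 h

69.3 h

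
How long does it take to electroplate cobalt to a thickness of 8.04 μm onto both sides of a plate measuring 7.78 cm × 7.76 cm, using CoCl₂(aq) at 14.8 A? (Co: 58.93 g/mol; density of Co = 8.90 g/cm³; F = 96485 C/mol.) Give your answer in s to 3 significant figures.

Plated area = 2 × 7.78 × 7.76 = 120.7 cm²
Volume = 120.7 × 8.04×10⁻⁴ cm = 0.09704 cm³
m(Co) = 0.09704 × 8.90 = 0.8637 g
n(Co) = 0.8637 / 58.93 = 0.01466 mol; n(e⁻) = 2 × 0.01466 = 0.02932 mol
Q = 0.02932 × 96485 = 2829 C
t = 2829 / 14.8 = 191.1 s

191 s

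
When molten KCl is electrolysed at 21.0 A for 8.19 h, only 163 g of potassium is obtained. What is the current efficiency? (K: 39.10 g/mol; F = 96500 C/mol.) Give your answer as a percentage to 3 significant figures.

65.0%

Q = 21.0 × 29484 = 6.192×10^5 C
n(e⁻) = 6.192×10^5 / 96500 = 6.417 mol
K⁺ + e⁻ → K, so theoretical n(K) = 6.417 mol → 250.9 g
Efficiency = 163 / 250.9 = 0.6497 = 65.0%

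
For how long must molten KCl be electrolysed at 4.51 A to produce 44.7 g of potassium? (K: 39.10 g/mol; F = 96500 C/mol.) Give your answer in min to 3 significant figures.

408 min

n(K) = 44.7 / 39.10 = 1.143 mol
K⁺ + e⁻ → K, so n(e⁻) = 1.143 mol
Q = 1.143 × 96500 = 1.103×10^5 C
t = Q / I = 1.103×10^5 / 4.51 = 24460 s = 408 min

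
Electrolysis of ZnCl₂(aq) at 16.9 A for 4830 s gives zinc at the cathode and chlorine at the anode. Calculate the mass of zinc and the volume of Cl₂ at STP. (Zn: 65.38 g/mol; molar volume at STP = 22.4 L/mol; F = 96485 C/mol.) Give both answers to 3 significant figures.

Q = 16.9 × 4830 = 81630 C; n(e⁻) = 81630 / 96485 = 0.8460 mol
Cathode: Zn²⁺ + 2e⁻ → Zn → n(Zn) = 0.8460/2 = 0.4230 mol → 27.7 g
Anode: 2Cl⁻ → Cl₂ + 2e⁻ → n(Cl₂) = 0.8460/2 = 0.4230 mol → 9.48 L

27.7 g Zn; 9.48 L Cl₂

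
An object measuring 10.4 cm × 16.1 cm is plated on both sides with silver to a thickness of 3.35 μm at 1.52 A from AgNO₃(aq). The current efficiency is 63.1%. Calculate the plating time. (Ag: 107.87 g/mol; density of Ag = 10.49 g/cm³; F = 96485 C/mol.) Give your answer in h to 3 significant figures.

Plated area = 2 × 10.4 × 16.1 = 334.9 cm²
Volume = 334.9 × 3.35×10⁻⁴ cm = 0.1122 cm³
m(Ag) = 0.1122 × 10.49 = 1.177 g
n(Ag) = 1.177 / 107.87 = 0.01091 mol; n(e⁻) = 0.01091 mol
Q = 0.01091 × 96485 / 0.631 = 1668 C
t = 1668 / 1.52 = 1097 s = 0.305 h

0.305 h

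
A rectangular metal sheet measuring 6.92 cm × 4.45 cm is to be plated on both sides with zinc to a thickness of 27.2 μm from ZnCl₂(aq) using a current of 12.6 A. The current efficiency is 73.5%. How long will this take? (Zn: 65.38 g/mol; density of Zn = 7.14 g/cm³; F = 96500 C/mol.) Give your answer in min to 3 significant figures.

6.35 min

Plated area = 2 × 6.92 × 4.45 = 61.59 cm²
Volume = 61.59 × 27.2×10⁻⁴ cm = 0.1675 cm³
m(Zn) = 0.1675 × 7.14 = 1.196 g
n(Zn) = 1.196 / 65.38 = 0.01829 mol; n(e⁻) = 2 × 0.01829 = 0.03658 mol
Q = 0.03658 × 96500 / 0.735 = 4803 C
t = 4803 / 12.6 = 381.2 s = 6.35 min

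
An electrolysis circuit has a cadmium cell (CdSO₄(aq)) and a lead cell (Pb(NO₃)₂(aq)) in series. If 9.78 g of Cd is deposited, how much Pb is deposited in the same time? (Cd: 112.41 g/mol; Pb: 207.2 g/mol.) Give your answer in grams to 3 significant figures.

18.0 g

n(Cd) = 9.78 / 112.41 = 0.08700 mol
Cd²⁺ + 2e⁻ → Cd, so n(e⁻) = 2 × 0.08700 = 0.1740 mol
Same current for the same time ⇒ same n(e⁻) = 0.1740 mol in both cells.
Pb²⁺ + 2e⁻ → Pb, so n(Pb) = 0.1740 / 2 = 0.08700 mol
m(Pb) = 0.08700 × 207.2 = 18.0 g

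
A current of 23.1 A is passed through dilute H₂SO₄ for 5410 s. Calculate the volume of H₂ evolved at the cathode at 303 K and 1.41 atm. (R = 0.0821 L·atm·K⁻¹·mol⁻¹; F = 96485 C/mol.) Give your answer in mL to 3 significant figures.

Q = 23.1 A × 5410 s = 1.250×10^5 C
n(e⁻) = 1.250×10^5 / 96485 = 1.296 mol
2H⁺ + 2e⁻ → H₂, so n(H₂) = 1.296 / 2 = 0.6480 mol
V = nRT/P = 0.6480 × 0.0821 × 303 / 1.41 = 11.43 L
= 11400 mL

11400 mL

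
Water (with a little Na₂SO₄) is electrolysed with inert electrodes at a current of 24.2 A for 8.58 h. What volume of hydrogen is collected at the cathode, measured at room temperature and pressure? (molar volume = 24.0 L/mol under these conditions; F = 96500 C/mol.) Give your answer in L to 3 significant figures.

Q = 24.2 A × 30888 s = 7.475×10^5 C
n(e⁻) = Q/F = 7.475×10^5/96500 = 7.746 mol
2H⁺ + 2e⁻ → H₂, so n(H₂) = 7.746 / 2 = 3.873 mol
V = 3.873 × 24.0 = 92.95 L

93.0 L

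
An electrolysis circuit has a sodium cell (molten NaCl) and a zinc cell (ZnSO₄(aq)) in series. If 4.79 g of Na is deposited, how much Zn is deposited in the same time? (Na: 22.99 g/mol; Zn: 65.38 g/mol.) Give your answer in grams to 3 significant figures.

6.81 g

n(Na) = 4.79 / 22.99 = 0.2084 mol
Na⁺ + e⁻ → Na, so n(e⁻) = 0.2084 mol
Same current for the same time ⇒ same n(e⁻) = 0.2084 mol in both cells.
Zn²⁺ + 2e⁻ → Zn, so n(Zn) = 0.2084 / 2 = 0.1042 mol
m(Zn) = 0.1042 × 65.38 = 6.81 g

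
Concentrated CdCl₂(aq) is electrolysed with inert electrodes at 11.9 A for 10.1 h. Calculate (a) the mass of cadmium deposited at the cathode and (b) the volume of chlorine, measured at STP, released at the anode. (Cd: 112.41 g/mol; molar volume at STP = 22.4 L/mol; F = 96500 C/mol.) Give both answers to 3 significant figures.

Q = 11.9 × 36360 = 4.327×10^5 C; n(e⁻) = 4.327×10^5 / 96500 = 4.484 mol
Cathode: Cd²⁺ + 2e⁻ → Cd → n(Cd) = 4.484/2 = 2.242 mol → 252 g
Anode: 2Cl⁻ → Cl₂ + 2e⁻ → n(Cl₂) = 4.484/2 = 2.242 mol → 50.2 L

252 g Cd; 50.2 L Cl₂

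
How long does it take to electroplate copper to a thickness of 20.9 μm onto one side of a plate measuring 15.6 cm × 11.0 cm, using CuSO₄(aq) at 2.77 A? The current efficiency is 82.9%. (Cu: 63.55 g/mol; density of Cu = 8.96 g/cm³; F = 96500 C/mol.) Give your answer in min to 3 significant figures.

70.8 min

Plated area = 15.6 × 11.0 = 171.6 cm²
Volume = 171.6 × 20.9×10⁻⁴ cm = 0.3586 cm³
m(Cu) = 0.3586 × 8.96 = 3.213 g
n(Cu) = 3.213 / 63.55 = 0.05056 mol; n(e⁻) = 2 × 0.05056 = 0.1011 mol
Q = 0.1011 × 96500 / 0.829 = 11770 C
t = 11770 / 2.77 = 4249 s = 70.8 min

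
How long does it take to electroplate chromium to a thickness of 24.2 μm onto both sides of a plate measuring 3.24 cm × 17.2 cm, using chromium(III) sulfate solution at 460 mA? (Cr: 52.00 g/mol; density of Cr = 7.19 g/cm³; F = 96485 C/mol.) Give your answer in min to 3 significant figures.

391 min

Plated area = 2 × 3.24 × 17.2 = 111.5 cm²
Volume = 111.5 × 24.2×10⁻⁴ cm = 0.2698 cm³
m(Cr) = 0.2698 × 7.19 = 1.940 g
n(Cr) = 1.940 / 52.00 = 0.03731 mol; n(e⁻) = 3 × 0.03731 = 0.1119 mol
Q = 0.1119 × 96485 = 10800 C
t = 10800 / 0.460 = 23480 s = 391 min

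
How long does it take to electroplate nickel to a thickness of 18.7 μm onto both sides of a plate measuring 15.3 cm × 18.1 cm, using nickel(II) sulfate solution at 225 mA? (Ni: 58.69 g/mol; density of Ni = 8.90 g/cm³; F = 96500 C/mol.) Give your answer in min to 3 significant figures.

Plated area = 2 × 15.3 × 18.1 = 553.9 cm²
Volume = 553.9 × 18.7×10⁻⁴ cm = 1.036 cm³
m(Ni) = 1.036 × 8.90 = 9.220 g
n(Ni) = 9.220 / 58.69 = 0.1571 mol; n(e⁻) = 2 × 0.1571 = 0.3142 mol
Q = 0.3142 × 96500 = 30320 C
t = 30320 / 0.225 = 1.348×10^5 s = 2250 min

2250 min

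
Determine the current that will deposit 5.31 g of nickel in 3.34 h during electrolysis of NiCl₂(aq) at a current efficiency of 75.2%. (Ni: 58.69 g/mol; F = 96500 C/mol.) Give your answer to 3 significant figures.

1.93 A

n(Ni) = 5.31 / 58.69 = 0.09048 mol
Ni²⁺ + 2e⁻ → Ni, so n(e⁻) = 2 × 0.09048 = 0.1810 mol
Q = 0.1810 × 96500 / 0.752 = 23230 C
I = Q / t = 23230 / 12024 s = 1.93 A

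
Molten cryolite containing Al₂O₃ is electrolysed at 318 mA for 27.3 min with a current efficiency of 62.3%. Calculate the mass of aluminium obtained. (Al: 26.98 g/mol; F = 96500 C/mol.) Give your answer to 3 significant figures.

Q = 0.318 × 1638 = 520.9 C
n(e⁻) = 520.9 / 96500 = 0.005398 mol
Al³⁺ + 3e⁻ → Al, so theoretical m(Al) = 0.001799 × 26.98 = 0.04854 g
Actual mass = 62.3% × 0.04854 = 0.0302 g

0.0302 g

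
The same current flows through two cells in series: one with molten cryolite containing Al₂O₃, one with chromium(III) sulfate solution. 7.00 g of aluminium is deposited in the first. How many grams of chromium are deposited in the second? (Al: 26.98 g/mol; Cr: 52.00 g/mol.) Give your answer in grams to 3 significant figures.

13.5 g

n(Al) = 7.00 / 26.98 = 0.2595 mol
Al³⁺ + 3e⁻ → Al, so n(e⁻) = 3 × 0.2595 = 0.7785 mol
In series, the same 0.7785 mol of electrons flows through the second cell.
Cr³⁺ + 3e⁻ → Cr, so n(Cr) = 0.7785 / 3 = 0.2595 mol
m(Cr) = 0.2595 × 52.00 = 13.5 g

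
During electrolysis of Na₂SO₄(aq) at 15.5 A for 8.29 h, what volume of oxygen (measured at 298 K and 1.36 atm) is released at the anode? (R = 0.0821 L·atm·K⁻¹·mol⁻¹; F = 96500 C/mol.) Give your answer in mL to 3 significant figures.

21600 mL

Q = 15.5 A × 29844 s = 4.626×10^5 C
n(e⁻) = 4.626×10^5 / 96500 = 4.794 mol
2H₂O → O₂ + 4H⁺ + 4e⁻, so n(O₂) = 4.794 / 4 = 1.199 mol
V = nRT/P = 1.199 × 0.0821 × 298 / 1.36 = 21.57 L
= 21600 mL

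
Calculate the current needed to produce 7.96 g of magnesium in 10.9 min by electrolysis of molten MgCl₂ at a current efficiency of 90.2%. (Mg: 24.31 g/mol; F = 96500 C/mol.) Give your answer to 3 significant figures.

107 A

n(Mg) = 7.96 / 24.31 = 0.3274 mol
Mg²⁺ + 2e⁻ → Mg, so n(e⁻) = 2 × 0.3274 = 0.6548 mol
Q = 0.6548 × 96500 / 0.902 = 70050 C
I = Q / t = 70050 / 654 s = 107 A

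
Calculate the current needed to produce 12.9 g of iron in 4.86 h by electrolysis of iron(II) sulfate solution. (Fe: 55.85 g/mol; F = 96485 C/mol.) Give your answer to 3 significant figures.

n(Fe) = 12.9 / 55.85 = 0.2310 mol
Fe²⁺ + 2e⁻ → Fe, so n(e⁻) = 2 × 0.2310 = 0.4620 mol
Q = 0.4620 × 96485 = 44580 C
I = Q / t = 44580 / 17496 s = 2.55 A

2.55 A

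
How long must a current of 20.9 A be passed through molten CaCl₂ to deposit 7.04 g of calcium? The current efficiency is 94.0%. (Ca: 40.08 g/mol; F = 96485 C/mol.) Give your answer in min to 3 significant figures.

28.8 min

n(Ca) = 7.04 / 40.08 = 0.1756 mol
Ca²⁺ + 2e⁻ → Ca, so n(e⁻) = 2 × 0.1756 = 0.3512 mol
Q = 0.3512 × 96485 / 0.940 = 36050 C
t = Q / I = 36050 / 20.9 = 1725 s = 28.8 min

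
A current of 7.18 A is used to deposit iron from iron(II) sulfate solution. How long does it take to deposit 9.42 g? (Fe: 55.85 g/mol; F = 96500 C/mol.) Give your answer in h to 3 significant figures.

n(Fe) = 9.42 / 55.85 = 0.1687 mol
Fe²⁺ + 2e⁻ → Fe, so n(e⁻) = 2 × 0.1687 = 0.3374 mol
Q = 0.3374 × 96500 = 32560 C
t = Q / I = 32560 / 7.18 = 4535 s = 1.26 h

1.26 h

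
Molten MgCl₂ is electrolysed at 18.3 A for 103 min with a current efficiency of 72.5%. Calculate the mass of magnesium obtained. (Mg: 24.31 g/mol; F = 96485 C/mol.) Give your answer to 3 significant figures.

10.3 g

Q = 18.3 × 6180 = 1.131×10^5 C
n(e⁻) = 1.131×10^5 / 96485 = 1.172 mol
Mg²⁺ + 2e⁻ → Mg, so theoretical m(Mg) = 0.5860 × 24.31 = 14.25 g
Actual mass = 72.5% × 14.25 = 10.3 g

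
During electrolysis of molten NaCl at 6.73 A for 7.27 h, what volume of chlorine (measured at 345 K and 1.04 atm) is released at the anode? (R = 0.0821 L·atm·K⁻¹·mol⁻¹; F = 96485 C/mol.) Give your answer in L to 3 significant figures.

24.9 L

Q = It = 6.73 × 26172 = 1.761×10^5 C
n(e⁻) = Q/F = 1.761×10^5/96485 = 1.825 mol
2Cl⁻ → Cl₂ + 2e⁻, so n(Cl₂) = 1.825 / 2 = 0.9125 mol
V = nRT/P = 0.9125 × 0.0821 × 345 / 1.04 = 24.85 L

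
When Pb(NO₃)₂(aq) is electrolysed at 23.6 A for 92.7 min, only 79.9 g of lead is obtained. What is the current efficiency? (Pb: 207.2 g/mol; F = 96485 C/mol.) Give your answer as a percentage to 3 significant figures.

Q = 23.6 × 5562 = 1.313×10^5 C
n(e⁻) = 1.313×10^5 / 96485 = 1.361 mol
Pb²⁺ + 2e⁻ → Pb, so theoretical n(Pb) = 0.6805 mol → 141.0 g
Efficiency = 79.9 / 141.0 = 0.5667 = 56.7%

56.7%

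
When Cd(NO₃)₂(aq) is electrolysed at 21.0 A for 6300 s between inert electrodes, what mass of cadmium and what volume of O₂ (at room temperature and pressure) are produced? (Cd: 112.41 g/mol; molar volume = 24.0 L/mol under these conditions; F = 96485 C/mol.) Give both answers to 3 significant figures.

Q = 21.0 × 6300 = 1.323×10^5 C; n(e⁻) = 1.323×10^5 / 96485 = 1.371 mol
Cathode: Cd²⁺ + 2e⁻ → Cd → n(Cd) = 1.371/2 = 0.6855 mol → 77.1 g
Anode: 2H₂O → O₂ + 4H⁺ + 4e⁻ → n(O₂) = 1.371/4 = 0.3428 mol → 8.23 L

77.1 g Cd; 8.23 L O₂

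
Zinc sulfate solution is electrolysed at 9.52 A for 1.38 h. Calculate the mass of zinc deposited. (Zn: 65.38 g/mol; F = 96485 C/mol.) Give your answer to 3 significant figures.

16.0 g

Q = 9.52 A × 4968 s = 47300 C
Moles of electrons = 47300 / 96485 = 0.4902 mol
Zn²⁺ + 2e⁻ → Zn, so n(Zn) = 0.4902 / 2 = 0.2451 mol
m = 0.2451 × 65.38 = 16.0 g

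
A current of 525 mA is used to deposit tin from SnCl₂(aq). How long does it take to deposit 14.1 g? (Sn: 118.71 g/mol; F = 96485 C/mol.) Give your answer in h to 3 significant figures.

12.1 h

n(Sn) = 14.1 / 118.71 = 0.1188 mol
Sn²⁺ + 2e⁻ → Sn, so n(e⁻) = 2 × 0.1188 = 0.2376 mol
Q = 0.2376 × 96485 = 22920 C
t = Q / I = 22920 / 0.525 = 43660 s = 12.1 h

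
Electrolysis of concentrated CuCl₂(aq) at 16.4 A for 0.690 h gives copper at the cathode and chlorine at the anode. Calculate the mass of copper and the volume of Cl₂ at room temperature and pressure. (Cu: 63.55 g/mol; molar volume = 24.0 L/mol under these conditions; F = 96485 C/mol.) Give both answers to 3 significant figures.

13.4 g Cu; 5.07 L Cl₂

Q = 16.4 × 2484 = 40740 C; n(e⁻) = 40740 / 96485 = 0.4222 mol
Cathode: Cu²⁺ + 2e⁻ → Cu → n(Cu) = 0.4222/2 = 0.2111 mol → 13.4 g
Anode: 2Cl⁻ → Cl₂ + 2e⁻ → n(Cl₂) = 0.4222/2 = 0.2111 mol → 5.07 L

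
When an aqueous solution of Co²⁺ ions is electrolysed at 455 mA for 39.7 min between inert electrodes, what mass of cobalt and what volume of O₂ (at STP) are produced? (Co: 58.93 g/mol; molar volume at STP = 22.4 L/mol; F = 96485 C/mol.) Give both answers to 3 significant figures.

Q = 0.455 × 2382 = 1084 C; n(e⁻) = 1084 / 96485 = 0.01123 mol
Cathode: Co²⁺ + 2e⁻ → Co → n(Co) = 0.01123/2 = 0.005615 mol → 0.331 g
Anode: 2H₂O → O₂ + 4H⁺ + 4e⁻ → n(O₂) = 0.01123/4 = 0.002808 mol → 0.0629 L

0.331 g Co; 0.0629 L O₂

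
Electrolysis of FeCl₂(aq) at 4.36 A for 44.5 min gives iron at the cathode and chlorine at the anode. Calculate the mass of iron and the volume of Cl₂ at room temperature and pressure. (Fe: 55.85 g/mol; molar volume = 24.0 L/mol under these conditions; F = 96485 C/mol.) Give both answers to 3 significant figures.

Q = 4.36 × 2670 = 11640 C; n(e⁻) = 11640 / 96485 = 0.1206 mol
Cathode: Fe²⁺ + 2e⁻ → Fe → n(Fe) = 0.1206/2 = 0.06030 mol → 3.37 g
Anode: 2Cl⁻ → Cl₂ + 2e⁻ → n(Cl₂) = 0.1206/2 = 0.06030 mol → 1.45 L

3.37 g Fe; 1.45 L Cl₂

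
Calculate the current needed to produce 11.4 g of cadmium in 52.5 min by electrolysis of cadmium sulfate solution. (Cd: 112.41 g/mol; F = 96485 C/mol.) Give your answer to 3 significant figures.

6.21 A

n(Cd) = 11.4 / 112.41 = 0.1014 mol
Cd²⁺ + 2e⁻ → Cd, so n(e⁻) = 2 × 0.1014 = 0.2028 mol
Q = 0.2028 × 96485 = 19570 C
I = Q / t = 19570 / 3150 s = 6.21 A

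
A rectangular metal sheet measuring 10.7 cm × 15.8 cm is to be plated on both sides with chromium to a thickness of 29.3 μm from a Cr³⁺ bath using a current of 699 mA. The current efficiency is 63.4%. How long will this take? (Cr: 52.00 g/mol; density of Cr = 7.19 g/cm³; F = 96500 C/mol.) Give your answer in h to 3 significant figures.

24.9 h

Plated area = 2 × 10.7 × 15.8 = 338.1 cm²
Volume = 338.1 × 29.3×10⁻⁴ cm = 0.9906 cm³
m(Cr) = 0.9906 × 7.19 = 7.122 g
n(Cr) = 7.122 / 52.00 = 0.1370 mol; n(e⁻) = 3 × 0.1370 = 0.4110 mol
Q = 0.4110 × 96500 / 0.634 = 62560 C
t = 62560 / 0.699 = 89500 s = 24.9 h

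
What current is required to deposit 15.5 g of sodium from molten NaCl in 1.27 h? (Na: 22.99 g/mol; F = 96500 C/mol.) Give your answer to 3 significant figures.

14.2 A

n(Na) = 15.5 / 22.99 = 0.6742 mol
Na⁺ + e⁻ → Na, so n(e⁻) = 0.6742 mol
Q = 0.6742 × 96500 = 65060 C
I = Q / t = 65060 / 4572 s = 14.2 A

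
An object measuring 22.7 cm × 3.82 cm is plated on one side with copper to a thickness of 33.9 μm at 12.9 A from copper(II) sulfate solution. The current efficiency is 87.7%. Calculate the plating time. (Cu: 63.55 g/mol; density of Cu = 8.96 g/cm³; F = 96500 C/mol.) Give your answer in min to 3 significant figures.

Plated area = 22.7 × 3.82 = 86.71 cm²
Volume = 86.71 × 33.9×10⁻⁴ cm = 0.2939 cm³
m(Cu) = 0.2939 × 8.96 = 2.633 g
n(Cu) = 2.633 / 63.55 = 0.04143 mol; n(e⁻) = 2 × 0.04143 = 0.08286 mol
Q = 0.08286 × 96500 / 0.877 = 9117 C
t = 9117 / 12.9 = 706.7 s = 11.8 min

11.8 min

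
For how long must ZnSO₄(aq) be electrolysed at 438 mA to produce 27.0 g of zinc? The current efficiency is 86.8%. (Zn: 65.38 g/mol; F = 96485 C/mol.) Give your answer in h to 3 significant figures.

n(Zn) = 27.0 / 65.38 = 0.4130 mol
Zn²⁺ + 2e⁻ → Zn, so n(e⁻) = 2 × 0.4130 = 0.8260 mol
Q = 0.8260 × 96485 / 0.868 = 91820 C
t = Q / I = 91820 / 0.438 = 2.096×10^5 s = 58.2 h

58.2 h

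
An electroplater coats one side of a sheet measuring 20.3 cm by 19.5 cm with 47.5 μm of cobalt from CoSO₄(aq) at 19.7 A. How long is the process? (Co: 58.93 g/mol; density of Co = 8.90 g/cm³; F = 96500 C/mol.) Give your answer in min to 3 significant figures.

Plated area = 20.3 × 19.5 = 395.9 cm²
Volume = 395.9 × 47.5×10⁻⁴ cm = 1.881 cm³
m(Co) = 1.881 × 8.90 = 16.74 g
n(Co) = 16.74 / 58.93 = 0.2841 mol; n(e⁻) = 2 × 0.2841 = 0.5682 mol
Q = 0.5682 × 96500 = 54830 C
t = 54830 / 19.7 = 2783 s = 46.4 min

46.4 min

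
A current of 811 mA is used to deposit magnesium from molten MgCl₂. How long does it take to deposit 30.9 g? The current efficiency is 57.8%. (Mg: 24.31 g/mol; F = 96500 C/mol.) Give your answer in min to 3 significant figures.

8720 min

n(Mg) = 30.9 / 24.31 = 1.271 mol
Mg²⁺ + 2e⁻ → Mg, so n(e⁻) = 2 × 1.271 = 2.542 mol
Q = 2.542 × 96500 / 0.578 = 4.244×10^5 C
t = Q / I = 4.244×10^5 / 0.811 = 5.233×10^5 s = 8720 min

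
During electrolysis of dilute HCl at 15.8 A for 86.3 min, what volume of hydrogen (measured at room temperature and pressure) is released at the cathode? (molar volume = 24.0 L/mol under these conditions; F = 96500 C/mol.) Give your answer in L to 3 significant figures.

Q = It = 15.8 × 5178 = 81810 C
n(e⁻) = Q/F = 81810/96500 = 0.8478 mol
2H⁺ + 2e⁻ → H₂, so n(H₂) = 0.8478 / 2 = 0.4239 mol
V = 0.4239 × 24.0 = 10.17 L

10.2 L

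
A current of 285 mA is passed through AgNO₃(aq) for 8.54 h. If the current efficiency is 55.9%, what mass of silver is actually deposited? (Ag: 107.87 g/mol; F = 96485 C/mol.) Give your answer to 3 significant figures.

Q = 0.285 × 30744 = 8762 C
n(e⁻) = 8762 / 96485 = 0.09081 mol
Ag⁺ + e⁻ → Ag, so theoretical m(Ag) = 0.09081 × 107.87 = 9.796 g
Actual mass = 55.9% × 9.796 = 5.48 g

5.48 g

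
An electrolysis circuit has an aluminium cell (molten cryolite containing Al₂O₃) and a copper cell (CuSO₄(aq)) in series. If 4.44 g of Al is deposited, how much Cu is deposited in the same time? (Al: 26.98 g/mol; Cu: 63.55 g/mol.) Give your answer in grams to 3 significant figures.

n(Al) = 4.44 / 26.98 = 0.1646 mol
Al³⁺ + 3e⁻ → Al, so n(e⁻) = 3 × 0.1646 = 0.4938 mol
Since the cells are in series, n(e⁻) in the Cu cell is also 0.4938 mol.
Cu²⁺ + 2e⁻ → Cu, so n(Cu) = 0.4938 / 2 = 0.2469 mol
m(Cu) = 0.2469 × 63.55 = 15.7 g

15.7 g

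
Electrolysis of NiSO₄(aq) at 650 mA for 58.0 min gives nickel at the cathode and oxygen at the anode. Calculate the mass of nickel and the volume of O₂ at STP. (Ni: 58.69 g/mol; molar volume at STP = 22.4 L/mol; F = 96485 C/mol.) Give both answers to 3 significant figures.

Q = 0.650 × 3480 = 2262 C; n(e⁻) = 2262 / 96485 = 0.02344 mol
Cathode: Ni²⁺ + 2e⁻ → Ni → n(Ni) = 0.02344/2 = 0.01172 mol → 0.688 g
Anode: 2H₂O → O₂ + 4H⁺ + 4e⁻ → n(O₂) = 0.02344/4 = 0.005860 mol → 0.131 L

0.688 g Ni; 0.131 L O₂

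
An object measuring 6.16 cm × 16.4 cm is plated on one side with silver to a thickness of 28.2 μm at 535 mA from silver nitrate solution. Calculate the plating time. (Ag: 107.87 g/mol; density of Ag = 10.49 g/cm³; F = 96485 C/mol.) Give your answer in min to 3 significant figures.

83.3 min

Plated area = 6.16 × 16.4 = 101.0 cm²
Volume = 101.0 × 28.2×10⁻⁴ cm = 0.2848 cm³
m(Ag) = 0.2848 × 10.49 = 2.988 g
n(Ag) = 2.988 / 107.87 = 0.02770 mol; n(e⁻) = 0.02770 mol
Q = 0.02770 × 96485 = 2673 C
t = 2673 / 0.535 = 4996 s = 83.3 min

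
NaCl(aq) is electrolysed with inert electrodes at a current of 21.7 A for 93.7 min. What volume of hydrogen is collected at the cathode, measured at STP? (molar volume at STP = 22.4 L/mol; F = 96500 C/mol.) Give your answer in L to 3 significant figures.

14.2 L

Charge passed = 21.7 × 5622 = 1.220×10^5 C
Moles of electrons = 1.220×10^5 / 96500 = 1.264 mol
2H⁺ + 2e⁻ → H₂, so n(H₂) = 1.264 / 2 = 0.6320 mol
V = 0.6320 × 22.4 = 14.16 L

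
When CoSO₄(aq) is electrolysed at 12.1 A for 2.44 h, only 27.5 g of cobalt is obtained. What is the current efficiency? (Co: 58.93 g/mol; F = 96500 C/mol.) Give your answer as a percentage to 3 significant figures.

84.7%

Q = 12.1 × 8784 = 1.063×10^5 C
n(e⁻) = 1.063×10^5 / 96500 = 1.102 mol
Co²⁺ + 2e⁻ → Co, so theoretical n(Co) = 0.5510 mol → 32.47 g
Efficiency = 27.5 / 32.47 = 0.8469 = 84.7%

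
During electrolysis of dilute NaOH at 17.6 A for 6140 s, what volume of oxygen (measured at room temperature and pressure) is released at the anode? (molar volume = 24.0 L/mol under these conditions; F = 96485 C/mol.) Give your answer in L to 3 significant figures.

Charge passed = 17.6 × 6140 = 1.081×10^5 C
n(e⁻) = 1.081×10^5 / 96485 = 1.120 mol
2H₂O → O₂ + 4H⁺ + 4e⁻, so n(O₂) = 1.120 / 4 = 0.2800 mol
V = 0.2800 × 24.0 = 6.720 L

6.72 L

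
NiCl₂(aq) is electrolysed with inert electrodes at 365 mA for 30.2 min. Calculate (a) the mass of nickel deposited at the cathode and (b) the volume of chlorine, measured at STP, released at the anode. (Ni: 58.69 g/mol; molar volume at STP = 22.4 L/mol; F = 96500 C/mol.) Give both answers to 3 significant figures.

Q = 0.365 × 1812 = 661.4 C; n(e⁻) = 661.4 / 96500 = 0.006854 mol
Cathode: Ni²⁺ + 2e⁻ → Ni → n(Ni) = 0.006854/2 = 0.003427 mol → 0.201 g
Anode: 2Cl⁻ → Cl₂ + 2e⁻ → n(Cl₂) = 0.006854/2 = 0.003427 mol → 0.0768 L

0.201 g Ni; 0.0768 L Cl₂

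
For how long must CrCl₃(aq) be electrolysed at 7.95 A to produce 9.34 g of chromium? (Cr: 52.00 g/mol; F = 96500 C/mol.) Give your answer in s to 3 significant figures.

6540 s

n(Cr) = 9.34 / 52.00 = 0.1796 mol
Cr³⁺ + 3e⁻ → Cr, so n(e⁻) = 3 × 0.1796 = 0.5388 mol
Q = 0.5388 × 96500 = 51990 C
t = Q / I = 51990 / 7.95 = 6540 s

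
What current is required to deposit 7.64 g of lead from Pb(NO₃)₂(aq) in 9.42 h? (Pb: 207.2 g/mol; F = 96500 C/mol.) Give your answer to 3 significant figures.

n(Pb) = 7.64 / 207.2 = 0.03687 mol
Pb²⁺ + 2e⁻ → Pb, so n(e⁻) = 2 × 0.03687 = 0.07374 mol
Q = 0.07374 × 96500 = 7116 C
I = Q / t = 7116 / 33912 s = 0.210 A

0.210 A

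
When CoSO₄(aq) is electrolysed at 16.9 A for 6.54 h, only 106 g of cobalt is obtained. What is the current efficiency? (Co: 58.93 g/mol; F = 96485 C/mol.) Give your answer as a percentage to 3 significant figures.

Q = 16.9 × 23544 = 3.979×10^5 C
n(e⁻) = 3.979×10^5 / 96485 = 4.124 mol
Co²⁺ + 2e⁻ → Co, so theoretical n(Co) = 2.062 mol → 121.5 g
Efficiency = 106 / 121.5 = 0.8724 = 87.2%

87.2%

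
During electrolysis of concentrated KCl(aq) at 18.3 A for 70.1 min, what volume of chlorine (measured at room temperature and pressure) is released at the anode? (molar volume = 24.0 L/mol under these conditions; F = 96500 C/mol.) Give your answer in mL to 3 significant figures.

Q = It = 18.3 × 4206 = 76970 C
n(e⁻) = Q/F = 76970/96500 = 0.7976 mol
2Cl⁻ → Cl₂ + 2e⁻, so n(Cl₂) = 0.7976 / 2 = 0.3988 mol
V = 0.3988 × 24.0 = 9.571 L
= 9570 mL

9570 mL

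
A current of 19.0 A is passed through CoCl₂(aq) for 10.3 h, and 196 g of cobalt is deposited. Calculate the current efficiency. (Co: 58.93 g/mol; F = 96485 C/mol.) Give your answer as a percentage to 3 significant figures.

Q = 19.0 × 37080 = 7.045×10^5 C
n(e⁻) = 7.045×10^5 / 96485 = 7.302 mol
Co²⁺ + 2e⁻ → Co, so theoretical n(Co) = 3.651 mol → 215.2 g
Efficiency = 196 / 215.2 = 0.9108 = 91.1%

91.1%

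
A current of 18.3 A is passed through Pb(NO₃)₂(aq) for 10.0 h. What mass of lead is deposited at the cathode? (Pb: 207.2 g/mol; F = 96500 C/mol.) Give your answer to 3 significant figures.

707 g

Q = 18.3 A × 36000 s = 6.588×10^5 C
n(e⁻) = 6.588×10^5 / 96500 = 6.827 mol
Pb²⁺ + 2e⁻ → Pb, so n(Pb) = 6.827 / 2 = 3.414 mol
m = 3.414 × 207.2 = 707 g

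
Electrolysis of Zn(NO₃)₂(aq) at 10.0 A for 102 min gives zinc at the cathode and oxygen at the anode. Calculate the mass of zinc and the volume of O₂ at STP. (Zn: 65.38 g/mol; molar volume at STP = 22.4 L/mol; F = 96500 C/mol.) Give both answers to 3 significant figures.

Q = 10.0 × 6120 = 61200 C; n(e⁻) = 61200 / 96500 = 0.6342 mol
Cathode: Zn²⁺ + 2e⁻ → Zn → n(Zn) = 0.6342/2 = 0.3171 mol → 20.7 g
Anode: 2H₂O → O₂ + 4H⁺ + 4e⁻ → n(O₂) = 0.6342/4 = 0.1586 mol → 3.55 L

20.7 g Zn; 3.55 L O₂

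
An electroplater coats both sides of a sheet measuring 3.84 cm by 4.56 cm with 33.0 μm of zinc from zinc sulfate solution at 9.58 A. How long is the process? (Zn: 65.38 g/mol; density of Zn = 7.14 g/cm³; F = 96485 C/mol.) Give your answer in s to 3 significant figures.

Plated area = 2 × 3.84 × 4.56 = 35.02 cm²
Volume = 35.02 × 33.0×10⁻⁴ cm = 0.1156 cm³
m(Zn) = 0.1156 × 7.14 = 0.8254 g
n(Zn) = 0.8254 / 65.38 = 0.01262 mol; n(e⁻) = 2 × 0.01262 = 0.02524 mol
Q = 0.02524 × 96485 = 2435 C
t = 2435 / 9.58 = 254.2 s

254 s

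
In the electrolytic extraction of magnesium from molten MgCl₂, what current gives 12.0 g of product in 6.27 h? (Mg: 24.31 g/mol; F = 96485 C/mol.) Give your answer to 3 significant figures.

n(Mg) = 12.0 / 24.31 = 0.4936 mol
Mg²⁺ + 2e⁻ → Mg, so n(e⁻) = 2 × 0.4936 = 0.9872 mol
Q = 0.9872 × 96485 = 95250 C
I = Q / t = 95250 / 22572 s = 4.22 A

4.22 A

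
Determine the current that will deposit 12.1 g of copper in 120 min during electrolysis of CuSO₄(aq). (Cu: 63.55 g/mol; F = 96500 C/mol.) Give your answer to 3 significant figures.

5.10 A

n(Cu) = 12.1 / 63.55 = 0.1904 mol
Cu²⁺ + 2e⁻ → Cu, so n(e⁻) = 2 × 0.1904 = 0.3808 mol
Q = 0.3808 × 96500 = 36750 C
I = Q / t = 36750 / 7200 s = 5.10 A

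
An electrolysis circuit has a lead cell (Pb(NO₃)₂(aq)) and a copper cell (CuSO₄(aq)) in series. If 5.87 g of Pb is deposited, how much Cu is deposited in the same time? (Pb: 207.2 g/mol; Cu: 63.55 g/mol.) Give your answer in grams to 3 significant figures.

n(Pb) = 5.87 / 207.2 = 0.02833 mol
Pb²⁺ + 2e⁻ → Pb, so n(e⁻) = 2 × 0.02833 = 0.05666 mol
In series, the same 0.05666 mol of electrons flows through the second cell.
Cu²⁺ + 2e⁻ → Cu, so n(Cu) = 0.05666 / 2 = 0.02833 mol
m(Cu) = 0.02833 × 63.55 = 1.80 g

1.80 g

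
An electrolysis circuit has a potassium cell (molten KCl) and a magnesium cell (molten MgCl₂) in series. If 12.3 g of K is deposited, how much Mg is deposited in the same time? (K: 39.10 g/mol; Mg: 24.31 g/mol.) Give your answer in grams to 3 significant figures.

n(K) = 12.3 / 39.10 = 0.3146 mol
K⁺ + e⁻ → K, so n(e⁻) = 0.3146 mol
The cells are in series, so the same charge (and hence the same n(e⁻) = 0.3146 mol) passes through both.
Mg²⁺ + 2e⁻ → Mg, so n(Mg) = 0.3146 / 2 = 0.1573 mol
m(Mg) = 0.1573 × 24.31 = 3.82 g

3.82 g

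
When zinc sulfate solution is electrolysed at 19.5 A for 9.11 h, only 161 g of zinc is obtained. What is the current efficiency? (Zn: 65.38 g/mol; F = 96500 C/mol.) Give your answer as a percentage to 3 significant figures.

74.3%

Q = 19.5 × 32796 = 6.395×10^5 C
n(e⁻) = 6.395×10^5 / 96500 = 6.627 mol
Zn²⁺ + 2e⁻ → Zn, so theoretical n(Zn) = 3.314 mol → 216.7 g
Efficiency = 161 / 216.7 = 0.7430 = 74.3%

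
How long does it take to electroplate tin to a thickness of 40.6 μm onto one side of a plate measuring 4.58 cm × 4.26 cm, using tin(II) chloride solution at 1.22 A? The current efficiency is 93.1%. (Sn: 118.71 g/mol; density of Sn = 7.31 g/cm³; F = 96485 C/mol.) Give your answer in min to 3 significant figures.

13.8 min

Plated area = 4.58 × 4.26 = 19.51 cm²
Volume = 19.51 × 40.6×10⁻⁴ cm = 0.07921 cm³
m(Sn) = 0.07921 × 7.31 = 0.5790 g
n(Sn) = 0.5790 / 118.71 = 0.004877 mol; n(e⁻) = 2 × 0.004877 = 0.009754 mol
Q = 0.009754 × 96485 / 0.931 = 1011 C
t = 1011 / 1.22 = 828.7 s = 13.8 min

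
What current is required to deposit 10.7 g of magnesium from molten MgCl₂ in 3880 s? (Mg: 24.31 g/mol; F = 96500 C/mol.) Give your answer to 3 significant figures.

n(Mg) = 10.7 / 24.31 = 0.4401 mol
Mg²⁺ + 2e⁻ → Mg, so n(e⁻) = 2 × 0.4401 = 0.8802 mol
Q = 0.8802 × 96500 = 84940 C
I = Q / t = 84940 / 3880 s = 21.9 A

21.9 A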